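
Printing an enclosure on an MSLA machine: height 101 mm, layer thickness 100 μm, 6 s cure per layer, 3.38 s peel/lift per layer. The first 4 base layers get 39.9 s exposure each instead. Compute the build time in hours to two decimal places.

Number of layers: 101 / 0.1 → 1010 (rounded up).
Burn-in layers = 4 × (39.9 + 3.38), so 173.12 s.
Normal layers: 1006 × (6 + 3.38) → 9436.28 s.
Total = 173.12 + 9436.28 = 9609.4 s = 2.67 hours.

2.67 hours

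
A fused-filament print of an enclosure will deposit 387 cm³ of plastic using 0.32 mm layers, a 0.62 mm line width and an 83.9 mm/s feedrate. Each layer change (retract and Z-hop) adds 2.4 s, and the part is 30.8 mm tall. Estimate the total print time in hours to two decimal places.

Extrusion cross-section = 0.32 × 0.62 = 0.1984 mm².
Total extruded path = 387000/0.1984 = 1950604.8 mm.
Extrusion time: 1950604.8 / 83.9 → 23249.2 s.
Number of layers: 30.8 / 0.32 → 97 (rounded up).
Non-print overhead = 97 × 2.4, so 232.8 s.
Total = 23249.2 + 232.8 = 23482 s = 6.52 hours.

6.52 hours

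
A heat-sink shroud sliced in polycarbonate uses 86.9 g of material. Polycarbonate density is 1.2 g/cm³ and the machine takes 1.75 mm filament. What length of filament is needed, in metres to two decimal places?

Volume = 86.9 g / 1.2 g·cm⁻³ = 72.4167 cm³ = 72416.7 mm³.
A = π r² = π × 0.875² = 2.4053 mm².
L = V/A = 72416.7/2.4053 = 30107.14 mm → 30.11 m.

30.11 m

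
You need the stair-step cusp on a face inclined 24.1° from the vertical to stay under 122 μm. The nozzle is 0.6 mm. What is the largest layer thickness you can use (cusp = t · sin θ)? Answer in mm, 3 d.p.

sin(24.1°) = 0.4083; t_max = 0.122/0.4083 = 0.299 mm.

0.299 mm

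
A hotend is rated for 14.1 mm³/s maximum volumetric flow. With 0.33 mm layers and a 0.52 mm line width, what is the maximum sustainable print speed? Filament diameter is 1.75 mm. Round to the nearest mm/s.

82 mm/s

A = 0.33 × 0.52, so 0.1716 mm².
Max speed = 14.1 / 0.1716 = 82.17 ≈ 82 mm/s.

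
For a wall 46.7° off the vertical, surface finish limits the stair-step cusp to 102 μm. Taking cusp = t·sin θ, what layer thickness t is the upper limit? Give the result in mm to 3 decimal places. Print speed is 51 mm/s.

sin(46.7°) = 0.7278; t_max = 0.102/0.7278 = 0.140 mm.

0.140 mm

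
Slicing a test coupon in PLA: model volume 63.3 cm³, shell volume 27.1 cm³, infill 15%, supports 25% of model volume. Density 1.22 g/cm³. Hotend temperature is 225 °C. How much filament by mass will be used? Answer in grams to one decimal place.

Infill region = 63.3 − 27.1, so 36.2 cm³.
Infill volume = 0.15 × 36.2 = 5.43 cm³.
Support: 0.25 × 63.3 → 15.825 cm³.
Total extruded = 27.1 + 5.43 + 15.825 = 48.355 cm³.
Mass = 48.355 × 1.22, so 58.9931 g.

59.0 g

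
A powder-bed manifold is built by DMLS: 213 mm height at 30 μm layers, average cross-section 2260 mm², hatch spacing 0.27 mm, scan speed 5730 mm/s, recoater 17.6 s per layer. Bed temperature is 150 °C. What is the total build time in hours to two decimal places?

37.59 hours

Layer count = ceil(213 / 0.03) = 7100.
Scan path per layer = 2260 / 0.27 = 8370.4 mm.
Laser time per layer: 8370.4 / 5730 → 1.4608 s.
Per-layer time = 1.4608 + 17.6, so 19.0608 s.
Build time = 7100 × 19.0608 = 135331.68 s = 37.59 hours.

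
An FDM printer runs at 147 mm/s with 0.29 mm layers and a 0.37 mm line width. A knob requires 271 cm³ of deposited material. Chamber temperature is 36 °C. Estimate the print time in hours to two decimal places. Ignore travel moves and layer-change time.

Bead cross-section: 0.29 × 0.37 → 0.1073 mm².
Toolpath length = 271 cm³ / 0.1073 mm² = 271000 / 0.1073 = 2525629.1 mm.
Time extruding = 2525629.1 / 147 = 17181.2 s.
That's 17181.2 s → 4.77 hours.

4.77 hours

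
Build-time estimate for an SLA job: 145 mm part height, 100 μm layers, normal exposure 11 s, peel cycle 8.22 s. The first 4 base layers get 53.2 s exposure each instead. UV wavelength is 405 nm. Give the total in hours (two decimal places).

Layer count = ceil(145 / 0.1) = 1450.
Bottom layers = 4 × (53.2 + 8.22), so 245.68 s.
Remaining layers = 1446 × (11 + 8.22), so 27792.12 s.
Sum: 245.68 + 27792.12 = 28037.8 s → 7.79 hours.

7.79 hours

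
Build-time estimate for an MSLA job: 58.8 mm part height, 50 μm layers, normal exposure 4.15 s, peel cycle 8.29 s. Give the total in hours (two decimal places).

4.06 hours

Number of layers: 58.8 / 0.05 → 1176 (rounded up).
Per-layer time: 4.15 + 8.29 → 12.44 s.
Build time: 1176 × 12.44 s = 14629.44 s, i.e. 4.06 hours.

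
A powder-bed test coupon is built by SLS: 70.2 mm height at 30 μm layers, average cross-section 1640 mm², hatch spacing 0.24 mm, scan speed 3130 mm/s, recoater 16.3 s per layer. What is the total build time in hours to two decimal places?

Layers = ⌈70.2/0.03⌉ = 2340.
Scan path per layer: 1640 / 0.24 → 6833.3 mm.
Scan time per layer = 6833.3 / 3130, so 2.1832 s.
Time per layer = 2.1832 + 16.3 = 18.4832 s.
2340 layers × 18.4832 s/layer = 43250.688 s, i.e. 12.01 hours.

12.01 hours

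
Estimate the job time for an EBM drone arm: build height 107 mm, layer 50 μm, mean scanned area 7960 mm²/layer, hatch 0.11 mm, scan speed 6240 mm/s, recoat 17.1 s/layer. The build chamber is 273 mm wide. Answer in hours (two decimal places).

17.06 hours

Number of layers: 107 / 0.05 → 2140 (rounded up).
Scan path per layer = 7960 / 0.11, so 72363.6 mm.
Scan time per layer = 72363.6 / 6240, so 11.5967 s.
Time per layer = 11.5967 + 17.1, so 28.6967 s.
2140 layers × 28.6967 s/layer = 61410.938 s, i.e. 17.06 hours.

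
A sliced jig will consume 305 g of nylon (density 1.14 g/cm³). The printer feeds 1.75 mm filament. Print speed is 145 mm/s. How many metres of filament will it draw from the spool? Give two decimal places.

Extruded volume: 305/1.14 = 267.5439 cm³ (267543.9 mm³).
Filament cross-section = π × (1.75/2)² = 2.4053 mm².
Length = 267543.9 / 2.4053 = 111230.99 mm = 111.23 m.

111.23 m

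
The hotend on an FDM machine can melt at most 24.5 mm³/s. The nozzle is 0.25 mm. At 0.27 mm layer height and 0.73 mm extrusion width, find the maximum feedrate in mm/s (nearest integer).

Extrusion cross-section = 0.27 × 0.73, so 0.1971 mm².
Max speed = 24.5 / 0.1971 = 124.30 ≈ 124 mm/s.

124 mm/s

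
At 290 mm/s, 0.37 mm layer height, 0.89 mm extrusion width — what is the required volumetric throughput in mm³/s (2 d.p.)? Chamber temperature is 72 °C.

95.50

Bead cross-section = 0.37 × 0.89 = 0.3293 mm².
Q = v·A = 290 × 0.3293 = 95.50 mm³/s.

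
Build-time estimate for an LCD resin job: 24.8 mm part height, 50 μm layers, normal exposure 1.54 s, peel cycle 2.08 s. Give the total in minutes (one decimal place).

Number of layers: 24.8 / 0.05 → 496 (rounded up).
Cycle time: 1.54 + 2.08 → 3.62 s.
Build time: 496 × 3.62 s = 1795.52 s, i.e. 29.9 minutes.

29.9 minutes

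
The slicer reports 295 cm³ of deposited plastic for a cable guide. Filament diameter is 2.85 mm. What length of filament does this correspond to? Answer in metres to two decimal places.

A = π r² = π × 1.425² = 6.3794 mm².
Length = 295 cm³ / 6.3794 mm² = 295000 / 6.3794 = 46242.59 mm = 46.24 m.

46.24 m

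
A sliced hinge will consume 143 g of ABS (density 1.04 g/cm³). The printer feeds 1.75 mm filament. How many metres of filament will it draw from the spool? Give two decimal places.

57.17 m

Extruded volume: 143/1.04 = 137.5 cm³ (137500 mm³).
A = π r² = π × 0.875² = 2.4053 mm².
L = V/A = 137500/2.4053 = 57165.43 mm → 57.17 m.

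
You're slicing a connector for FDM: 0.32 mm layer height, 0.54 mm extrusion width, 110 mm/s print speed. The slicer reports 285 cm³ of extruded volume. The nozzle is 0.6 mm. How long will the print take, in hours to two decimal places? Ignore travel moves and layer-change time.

Extrusion cross-section: 0.32 × 0.54 → 0.1728 mm².
Path length: 285000 mm³ / 0.1728 mm² → 1649305.6 mm.
Print-move time: 1649305.6 / 110 → 14993.7 s.
In the requested units: 14993.7 s = 4.16 hours.

4.16 hours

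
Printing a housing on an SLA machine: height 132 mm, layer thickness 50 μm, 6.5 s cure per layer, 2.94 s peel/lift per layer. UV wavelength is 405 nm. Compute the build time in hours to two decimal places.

Number of layers: 132 / 0.05 → 2640 (rounded up).
Each layer takes = 6.5 + 2.94 = 9.44 s.
Total = 2640 × 9.44 = 24921.6 s = 6.92 hours.

6.92 hours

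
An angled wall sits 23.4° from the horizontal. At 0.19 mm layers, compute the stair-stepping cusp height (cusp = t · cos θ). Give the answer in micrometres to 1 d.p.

174.4 μm

Cusp = layer height × cos(23.4°) = 0.19 × 0.9178 = 0.174382 mm = 174.4 μm.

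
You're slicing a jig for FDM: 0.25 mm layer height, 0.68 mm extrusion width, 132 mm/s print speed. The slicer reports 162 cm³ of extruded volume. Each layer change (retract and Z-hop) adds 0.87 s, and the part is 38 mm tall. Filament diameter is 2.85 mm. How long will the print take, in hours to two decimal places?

Extrusion cross-section = 0.25 × 0.68, so 0.17 mm².
Total extruded path = 162000/0.17 = 952941.2 mm.
Print-move time: 952941.2 / 132 → 7219.3 s.
Layers = ⌈38/0.25⌉ = 152.
Non-print overhead = 152 × 0.87 = 132.24 s.
Altogether 7219.3 + 132.24 = 7351.54 s, i.e. 2.04 hours.

2.04 hours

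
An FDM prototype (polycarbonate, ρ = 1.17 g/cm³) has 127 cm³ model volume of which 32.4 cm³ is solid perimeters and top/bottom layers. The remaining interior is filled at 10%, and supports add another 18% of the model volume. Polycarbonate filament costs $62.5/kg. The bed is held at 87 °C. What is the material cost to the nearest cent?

Infill region = 127 − 32.4, so 94.6 cm³.
Deposited infill = 0.10 × 94.6 = 9.46 cm³.
Support = 0.18 × 127 = 22.86 cm³.
Total extruded: 32.4 + 9.46 + 22.86 → 64.72 cm³.
Mass: 64.72 × 1.17 → 75.7224 g.
At $62.5/kg: 75.7224/1000 × 62.5 = $4.73.

$4.73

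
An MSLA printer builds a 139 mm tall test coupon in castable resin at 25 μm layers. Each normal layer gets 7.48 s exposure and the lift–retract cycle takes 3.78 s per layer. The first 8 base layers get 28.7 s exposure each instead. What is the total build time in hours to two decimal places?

Number of layers: 139 / 0.025 → 5560 (rounded up).
Bottom layers: 8 × (28.7 + 3.78) → 259.84 s.
Remaining layers: 5552 × (7.48 + 3.78) → 62515.52 s.
Total = 259.84 + 62515.52 = 62775.36 s = 17.44 hours.

17.44 hours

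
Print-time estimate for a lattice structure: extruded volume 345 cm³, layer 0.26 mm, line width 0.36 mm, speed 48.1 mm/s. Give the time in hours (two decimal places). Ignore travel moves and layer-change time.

Extrusion cross-section: 0.26 × 0.36 → 0.0936 mm².
Toolpath length = 345 cm³ / 0.0936 mm² = 345000 / 0.0936 = 3685897.4 mm.
Print-move time: 3685897.4 / 48.1 → 76629.9 s.
In the requested units: 76629.9 s = 21.29 hours.

21.29 hours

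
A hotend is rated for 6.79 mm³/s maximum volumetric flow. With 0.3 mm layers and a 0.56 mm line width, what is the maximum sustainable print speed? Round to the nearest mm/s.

Extrusion cross-section = 0.3 × 0.56, so 0.168 mm².
v_max = Q/A = 6.79/0.168 = 40.42 mm/s → 40 mm/s.

40 mm/s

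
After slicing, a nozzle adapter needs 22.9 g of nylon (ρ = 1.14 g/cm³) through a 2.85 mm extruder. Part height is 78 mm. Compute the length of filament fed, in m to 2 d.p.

Extruded volume: 22.9/1.14 = 20.0877 cm³ (20087.7 mm³).
A = π r² = π × 1.425² = 6.3794 mm².
Length = 20087.7 / 6.3794 = 3148.84 mm = 3.15 m.

3.15 m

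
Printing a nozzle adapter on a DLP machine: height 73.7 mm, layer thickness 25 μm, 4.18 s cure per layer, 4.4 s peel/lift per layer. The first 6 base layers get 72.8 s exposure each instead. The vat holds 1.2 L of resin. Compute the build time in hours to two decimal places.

Layer count = ceil(73.7 / 0.025) = 2948.
Burn-in layers: 6 × (72.8 + 4.4) → 463.2 s.
Normal layers: 2942 × (4.18 + 4.4) → 25242.36 s.
Total = 463.2 + 25242.36 = 25705.56 s = 7.14 hours.

7.14 hours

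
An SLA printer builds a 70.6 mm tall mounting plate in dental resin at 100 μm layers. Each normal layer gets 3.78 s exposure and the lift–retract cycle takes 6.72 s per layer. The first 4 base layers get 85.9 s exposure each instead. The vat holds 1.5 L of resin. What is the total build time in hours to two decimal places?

Number of layers: 70.6 / 0.1 → 706 (rounded up).
Base layers: 4 × (85.9 + 6.72) → 370.48 s.
Remaining layers = 702 × (3.78 + 6.72), so 7371 s.
Sum: 370.48 + 7371 = 7741.48 s → 2.15 hours.

2.15 hours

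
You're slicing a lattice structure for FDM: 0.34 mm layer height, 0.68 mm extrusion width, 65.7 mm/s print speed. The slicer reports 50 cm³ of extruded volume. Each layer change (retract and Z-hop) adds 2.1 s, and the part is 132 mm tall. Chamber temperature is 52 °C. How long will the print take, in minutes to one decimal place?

Extrusion cross-section: 0.34 × 0.68 → 0.2312 mm².
Total extruded path = 50000/0.2312 = 216263 mm.
Extrusion time: 216263 / 65.7 → 3291.7 s.
Number of layers: 132 / 0.34 → 389 (rounded up).
Layer-change overhead = 389 × 2.1 = 816.9 s.
Total = 3291.7 + 816.9 = 4108.6 s = 68.5 minutes.

68.5 minutes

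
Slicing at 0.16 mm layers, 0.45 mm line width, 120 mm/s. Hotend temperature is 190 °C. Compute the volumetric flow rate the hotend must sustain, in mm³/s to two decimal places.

8.64

A = 0.16 × 0.45 = 0.072 mm².
Q = v·A = 120 × 0.072 = 8.64 mm³/s.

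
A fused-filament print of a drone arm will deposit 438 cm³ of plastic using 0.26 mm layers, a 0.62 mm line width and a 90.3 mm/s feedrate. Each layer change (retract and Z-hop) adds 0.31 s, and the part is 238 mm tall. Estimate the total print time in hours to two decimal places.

8.44 hours

Bead cross-section: 0.26 × 0.62 → 0.1612 mm².
Toolpath length = 438 cm³ / 0.1612 mm² = 438000 / 0.1612 = 2717121.6 mm.
Time extruding = 2717121.6 / 90.3, so 30089.9 s.
Layers = ⌈238/0.26⌉ = 916.
Non-print overhead: 916 × 0.31 → 283.96 s.
Total = 30089.9 + 283.96 = 30373.86 s = 8.44 hours.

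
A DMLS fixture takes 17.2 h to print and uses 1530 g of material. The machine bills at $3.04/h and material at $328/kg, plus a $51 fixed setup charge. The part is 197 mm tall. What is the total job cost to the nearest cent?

Machine cost = 3.04 × 17.2, so $52.288.
Material cost: 328 × 1530/1000 → $501.84.
Total = 52.288 + 501.84 + 51 = 605.128 ≈ $605.13.

$605.13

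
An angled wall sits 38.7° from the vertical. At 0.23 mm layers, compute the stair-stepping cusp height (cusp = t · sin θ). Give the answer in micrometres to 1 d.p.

sin(38.7°) = 0.6252, so cusp = 0.23 × 0.6252 = 0.143796 mm → 143.8 μm.

143.8 μm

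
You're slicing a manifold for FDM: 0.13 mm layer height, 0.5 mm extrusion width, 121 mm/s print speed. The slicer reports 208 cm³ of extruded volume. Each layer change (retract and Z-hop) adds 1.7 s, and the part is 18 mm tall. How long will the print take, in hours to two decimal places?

Line area: 0.13 × 0.5 → 0.065 mm².
Toolpath length = 208 cm³ / 0.065 mm² = 208000 / 0.065 = 3200000 mm.
Print-move time = 3200000 / 121, so 26446.3 s.
Layers = ⌈18/0.13⌉ = 139.
Layer-change overhead = 139 × 1.7, so 236.3 s.
Altogether 26446.3 + 236.3 = 26682.6 s, i.e. 7.41 hours.

7.41 hours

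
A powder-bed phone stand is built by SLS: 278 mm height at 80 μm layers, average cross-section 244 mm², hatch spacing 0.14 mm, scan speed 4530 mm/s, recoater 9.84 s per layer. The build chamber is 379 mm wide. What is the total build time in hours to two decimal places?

9.87 hours

Number of layers: 278 / 0.08 → 3475 (rounded up).
Per-layer scan distance = 244 / 0.14 = 1742.9 mm.
Scan time per layer: 1742.9 / 4530 → 0.3847 s.
Time per layer: 0.3847 + 9.84 → 10.2247 s.
Build time = 3475 × 10.2247 = 35530.8325 s = 9.87 hours.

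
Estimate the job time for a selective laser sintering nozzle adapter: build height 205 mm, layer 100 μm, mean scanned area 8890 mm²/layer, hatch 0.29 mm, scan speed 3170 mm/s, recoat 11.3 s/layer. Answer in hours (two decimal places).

Layers = ⌈205/0.1⌉ = 2050.
Per-layer scan distance: 8890 / 0.29 → 30655.2 mm.
Laser time per layer = 30655.2 / 3170 = 9.6704 s.
Time per layer: 9.6704 + 11.3 → 20.9704 s.
2050 layers × 20.9704 s/layer = 42989.32 s, i.e. 11.94 hours.

11.94 hours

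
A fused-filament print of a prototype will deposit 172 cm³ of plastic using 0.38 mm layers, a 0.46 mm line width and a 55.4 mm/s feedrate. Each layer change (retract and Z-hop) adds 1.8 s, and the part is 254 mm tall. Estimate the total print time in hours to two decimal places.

Bead cross-section = 0.38 × 0.46, so 0.1748 mm².
Total extruded path = 172000/0.1748 = 983981.7 mm.
Time extruding = 983981.7 / 55.4, so 17761.4 s.
Layers = ⌈254/0.38⌉ = 669.
Non-print overhead = 669 × 1.8, so 1204.2 s.
Altogether 17761.4 + 1204.2 = 18965.6 s, i.e. 5.27 hours.

5.27 hours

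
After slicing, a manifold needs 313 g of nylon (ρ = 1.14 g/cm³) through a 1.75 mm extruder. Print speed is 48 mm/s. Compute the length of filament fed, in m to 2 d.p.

Volume = 313 g / 1.14 g·cm⁻³ = 274.5614 cm³ = 274561.4 mm³.
Filament cross-section = π × (1.75/2)² = 2.4053 mm².
Length = 274561.4 / 2.4053 = 114148.51 mm = 114.15 m.

114.15 m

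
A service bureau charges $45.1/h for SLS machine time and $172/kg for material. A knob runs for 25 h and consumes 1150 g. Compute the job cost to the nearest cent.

$1325.30

Machine-time cost: 45.1 × 25 → $1127.50.
Feedstock cost = 172 × 1150/1000, so $197.80.
Job cost: 1127.50 + 197.80 = $1325.30.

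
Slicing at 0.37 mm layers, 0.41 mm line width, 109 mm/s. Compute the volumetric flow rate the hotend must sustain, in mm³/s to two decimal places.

A = 0.37 × 0.41 = 0.1517 mm².
Volumetric flow = 109 × 0.1517 = 16.54 mm³/s.

16.54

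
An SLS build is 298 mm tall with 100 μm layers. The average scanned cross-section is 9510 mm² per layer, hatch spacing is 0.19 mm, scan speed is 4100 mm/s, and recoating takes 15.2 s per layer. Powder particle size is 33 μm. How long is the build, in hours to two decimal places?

22.69 hours

Layer count = ceil(298 / 0.1) = 2980.
Scan path per layer: 9510 / 0.19 → 50052.6 mm.
Scan time per layer: 50052.6 / 4100 → 12.208 s.
Layer cycle: 12.208 + 15.2 → 27.408 s.
2980 layers × 27.408 s/layer = 81675.84 s, i.e. 22.69 hours.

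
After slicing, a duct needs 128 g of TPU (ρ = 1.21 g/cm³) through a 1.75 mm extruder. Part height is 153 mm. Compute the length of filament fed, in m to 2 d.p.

Volume = 128 g / 1.21 g·cm⁻³ = 105.7851 cm³ = 105785.1 mm³.
Filament cross-section = π × (1.75/2)² = 2.4053 mm².
Length = 105785.1 / 2.4053 = 43980 mm = 43.98 m.

43.98 m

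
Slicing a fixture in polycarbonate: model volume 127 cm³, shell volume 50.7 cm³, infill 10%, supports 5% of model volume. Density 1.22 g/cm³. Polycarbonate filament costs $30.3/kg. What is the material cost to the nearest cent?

Interior volume: 127 − 50.7 → 76.3 cm³.
Deposited infill = 0.10 × 76.3 = 7.63 cm³.
Support = 0.05 × 127 = 6.35 cm³.
Total extruded = 50.7 + 7.63 + 6.35 = 64.68 cm³.
Mass: 64.68 × 1.22 → 78.9096 g.
At $30.3/kg: 78.9096/1000 × 30.3 = $2.39.

$2.39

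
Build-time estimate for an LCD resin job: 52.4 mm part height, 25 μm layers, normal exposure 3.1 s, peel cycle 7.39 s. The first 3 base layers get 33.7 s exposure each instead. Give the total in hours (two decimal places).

Layers = ⌈52.4/0.025⌉ = 2096.
Base layers = 3 × (33.7 + 7.39), so 123.27 s.
Normal layers = 2093 × (3.1 + 7.39), so 21955.57 s.
Sum: 123.27 + 21955.57 = 22078.84 s → 6.13 hours.

6.13 hours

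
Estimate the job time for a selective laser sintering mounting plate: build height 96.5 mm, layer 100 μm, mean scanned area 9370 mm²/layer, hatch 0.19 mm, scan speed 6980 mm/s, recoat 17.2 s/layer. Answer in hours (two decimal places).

Layers = ⌈96.5/0.1⌉ = 965.
Scan path per layer: 9370 / 0.19 → 49315.8 mm.
Per-layer scan time: 49315.8 / 6980 → 7.0653 s.
Per-layer time = 7.0653 + 17.2, so 24.2653 s.
Total: 965 × 24.2653 s = 23416.0145 s → 6.50 hours.

6.50 hours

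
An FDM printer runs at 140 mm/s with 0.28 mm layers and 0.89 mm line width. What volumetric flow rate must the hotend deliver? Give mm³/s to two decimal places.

A = 0.28 × 0.89, so 0.2492 mm².
Volumetric flow = 140 × 0.2492 = 34.89 mm³/s.

34.89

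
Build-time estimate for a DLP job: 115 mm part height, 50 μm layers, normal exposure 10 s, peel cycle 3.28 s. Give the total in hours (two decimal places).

Number of layers: 115 / 0.05 → 2300 (rounded up).
Per-layer time = 10 + 3.28, so 13.28 s.
Total = 2300 × 13.28 = 30544 s = 8.48 hours.

8.48 hours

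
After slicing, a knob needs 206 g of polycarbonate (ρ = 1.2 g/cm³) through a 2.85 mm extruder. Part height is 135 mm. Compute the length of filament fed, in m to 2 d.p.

26.91 m

Volume = 206 g / 1.2 g·cm⁻³ = 171.6667 cm³ = 171666.7 mm³.
A = π r² = π × 1.425² = 6.3794 mm².
L = V/A = 171666.7/6.3794 = 26909.54 mm → 26.91 m.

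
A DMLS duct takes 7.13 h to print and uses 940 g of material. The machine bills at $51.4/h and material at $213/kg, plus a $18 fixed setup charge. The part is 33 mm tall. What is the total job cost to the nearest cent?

$584.70

Time charge = 51.4 × 7.13, so $366.482.
Material cost = 213 × 940/1000 = $200.22.
Adding setup: 366.482 + 200.22 + 18 → 584.702 ≈ $584.70.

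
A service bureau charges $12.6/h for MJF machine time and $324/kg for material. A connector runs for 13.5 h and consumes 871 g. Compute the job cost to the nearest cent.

Time charge: 12.6 × 13.5 → $170.10.
Material cost = 324 × 871/1000 = $282.204.
Total = 170.10 + 282.204 = 452.304 ≈ $452.30.

$452.30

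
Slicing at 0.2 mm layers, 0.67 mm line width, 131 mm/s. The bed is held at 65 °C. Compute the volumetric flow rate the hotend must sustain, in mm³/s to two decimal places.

17.55

Extrusion cross-section: 0.2 × 0.67 → 0.134 mm².
Q = v·A = 131 × 0.134 = 17.55 mm³/s.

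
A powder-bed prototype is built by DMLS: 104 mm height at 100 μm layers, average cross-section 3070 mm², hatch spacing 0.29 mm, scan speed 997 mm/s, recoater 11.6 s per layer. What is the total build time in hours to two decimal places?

6.42 hours

Layer count = ceil(104 / 0.1) = 1040.
Per-layer scan distance = 3070 / 0.29 = 10586.2 mm.
Per-layer scan time = 10586.2 / 997, so 10.6181 s.
Time per layer = 10.6181 + 11.6, so 22.2181 s.
1040 layers × 22.2181 s/layer = 23106.824 s, i.e. 6.42 hours.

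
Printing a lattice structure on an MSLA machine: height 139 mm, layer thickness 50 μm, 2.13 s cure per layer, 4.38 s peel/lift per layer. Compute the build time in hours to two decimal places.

5.03 hours

Layer count = ceil(139 / 0.05) = 2780.
Per-layer time = 2.13 + 4.38, so 6.51 s.
Total = 2780 × 6.51 = 18097.8 s = 5.03 hours.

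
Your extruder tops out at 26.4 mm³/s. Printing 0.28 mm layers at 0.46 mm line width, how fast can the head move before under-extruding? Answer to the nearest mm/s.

A = 0.28 × 0.46, so 0.1288 mm².
Max speed = 26.4 / 0.1288 = 204.97 ≈ 205 mm/s.

205 mm/s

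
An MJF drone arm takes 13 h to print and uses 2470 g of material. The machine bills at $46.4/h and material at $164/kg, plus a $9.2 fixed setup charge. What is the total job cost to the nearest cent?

Machine cost = 46.4 × 13 = $603.20.
Feedstock cost: 164 × 2470/1000 → $405.08.
Adding setup: 603.20 + 405.08 + 9.2 → $1017.48.

$1017.48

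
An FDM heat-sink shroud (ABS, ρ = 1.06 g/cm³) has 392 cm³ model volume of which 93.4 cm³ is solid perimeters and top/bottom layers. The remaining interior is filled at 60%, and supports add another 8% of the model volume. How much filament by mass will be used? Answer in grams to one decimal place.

322.2 g

Interior volume = 392 − 93.4, so 298.6 cm³.
Infill volume = 0.60 × 298.6 = 179.16 cm³.
Support = 0.08 × 392 = 31.36 cm³.
Deposited volume: 93.4 + 179.16 + 31.36 → 303.92 cm³.
Mass = 303.92 × 1.06 = 322.1552 g.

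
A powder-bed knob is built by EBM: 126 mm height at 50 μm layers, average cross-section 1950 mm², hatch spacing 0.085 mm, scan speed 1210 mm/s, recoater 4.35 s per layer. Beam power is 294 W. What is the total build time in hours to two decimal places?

16.32 hours

Number of layers: 126 / 0.05 → 2520 (rounded up).
Hatch length per layer = 1950 / 0.085 = 22941.2 mm.
Scan time per layer = 22941.2 / 1210, so 18.9597 s.
Per-layer time = 18.9597 + 4.35 = 23.3097 s.
Total: 2520 × 23.3097 s = 58740.444 s → 16.32 hours.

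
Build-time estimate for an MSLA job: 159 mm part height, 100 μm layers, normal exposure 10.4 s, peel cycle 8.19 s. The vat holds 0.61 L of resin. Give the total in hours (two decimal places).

8.21 hours

Layers = ⌈159/0.1⌉ = 1590.
Per-layer time = 10.4 + 8.19, so 18.59 s.
Build time: 1590 × 18.59 s = 29558.1 s, i.e. 8.21 hours.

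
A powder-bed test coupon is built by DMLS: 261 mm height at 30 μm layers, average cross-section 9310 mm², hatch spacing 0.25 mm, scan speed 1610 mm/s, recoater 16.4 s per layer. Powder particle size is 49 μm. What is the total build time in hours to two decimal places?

95.53 hours

Number of layers: 261 / 0.03 → 8700 (rounded up).
Hatch length per layer = 9310 / 0.25 = 37240 mm.
Scan time per layer = 37240 / 1610 = 23.1304 s.
Time per layer: 23.1304 + 16.4 → 39.5304 s.
Total: 8700 × 39.5304 s = 343914.48 s → 95.53 hours.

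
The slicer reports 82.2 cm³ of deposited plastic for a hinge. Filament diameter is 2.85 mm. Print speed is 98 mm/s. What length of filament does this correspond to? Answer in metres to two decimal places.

12.89 m

Filament cross-section = π × (2.85/2)² = 6.3794 mm².
Length = 82.2 cm³ / 6.3794 mm² = 82200 / 6.3794 = 12885.22 mm = 12.89 m.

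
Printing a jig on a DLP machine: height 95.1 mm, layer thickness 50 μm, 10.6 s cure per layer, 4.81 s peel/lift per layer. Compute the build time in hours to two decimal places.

Layers = ⌈95.1/0.05⌉ = 1902.
Cycle time = 10.6 + 4.81, so 15.41 s.
Total = 1902 × 15.41 = 29309.82 s = 8.14 hours.

8.14 hours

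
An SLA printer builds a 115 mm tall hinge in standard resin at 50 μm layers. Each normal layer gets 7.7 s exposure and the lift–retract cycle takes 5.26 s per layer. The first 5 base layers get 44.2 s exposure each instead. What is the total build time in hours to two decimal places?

Layers = ⌈115/0.05⌉ = 2300.
Burn-in layers = 5 × (44.2 + 5.26), so 247.3 s.
Regular layers: 2295 × (7.7 + 5.26) → 29743.2 s.
Sum: 247.3 + 29743.2 = 29990.5 s → 8.33 hours.

8.33 hours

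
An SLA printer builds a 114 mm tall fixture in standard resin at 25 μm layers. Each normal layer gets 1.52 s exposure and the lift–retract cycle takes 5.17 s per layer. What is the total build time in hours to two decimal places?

8.47 hours

Layers = ⌈114/0.025⌉ = 4560.
Cycle time: 1.52 + 5.17 → 6.69 s.
Build time: 4560 × 6.69 s = 30506.4 s, i.e. 8.47 hours.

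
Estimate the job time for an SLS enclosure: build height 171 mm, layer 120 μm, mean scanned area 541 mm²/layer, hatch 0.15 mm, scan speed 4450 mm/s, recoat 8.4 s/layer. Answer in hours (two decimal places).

Number of layers: 171 / 0.12 → 1425 (rounded up).
Hatch length per layer = 541 / 0.15 = 3606.7 mm.
Laser time per layer = 3606.7 / 4450, so 0.8105 s.
Layer cycle = 0.8105 + 8.4 = 9.2105 s.
Total: 1425 × 9.2105 s = 13124.9625 s → 3.65 hours.

3.65 hours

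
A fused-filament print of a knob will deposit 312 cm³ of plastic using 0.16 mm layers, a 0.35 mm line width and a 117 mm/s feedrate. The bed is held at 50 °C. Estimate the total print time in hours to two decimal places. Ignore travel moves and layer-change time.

13.23 hours

Bead cross-section = 0.16 × 0.35 = 0.056 mm².
Total extruded path = 312000/0.056 = 5571428.6 mm.
Print-move time: 5571428.6 / 117 → 47619 s.
In the requested units: 47619 s = 13.23 hours.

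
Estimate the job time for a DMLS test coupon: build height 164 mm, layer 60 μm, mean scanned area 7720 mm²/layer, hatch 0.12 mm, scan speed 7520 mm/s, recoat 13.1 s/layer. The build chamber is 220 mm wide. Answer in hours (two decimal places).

Layers = ⌈164/0.06⌉ = 2734.
Per-layer scan distance = 7720 / 0.12, so 64333.3 mm.
Laser time per layer: 64333.3 / 7520 → 8.555 s.
Per-layer time = 8.555 + 13.1, so 21.655 s.
2734 layers × 21.655 s/layer = 59204.77 s, i.e. 16.45 hours.

16.45 hours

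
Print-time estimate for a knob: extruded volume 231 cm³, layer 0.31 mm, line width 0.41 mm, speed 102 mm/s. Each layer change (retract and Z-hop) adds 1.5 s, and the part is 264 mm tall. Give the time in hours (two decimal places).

Line area = 0.31 × 0.41, so 0.1271 mm².
Total extruded path = 231000/0.1271 = 1817466.6 mm.
Time extruding = 1817466.6 / 102 = 17818.3 s.
Number of layers: 264 / 0.31 → 852 (rounded up).
Layer-change overhead = 852 × 1.5, so 1278 s.
Altogether 17818.3 + 1278 = 19096.3 s, i.e. 5.30 hours.

5.30 hours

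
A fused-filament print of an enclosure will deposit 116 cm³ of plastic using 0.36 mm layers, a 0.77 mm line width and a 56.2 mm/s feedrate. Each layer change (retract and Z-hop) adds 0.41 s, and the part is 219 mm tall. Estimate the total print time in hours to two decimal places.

2.14 hours

Line area = 0.36 × 0.77 = 0.2772 mm².
Toolpath length = 116 cm³ / 0.2772 mm² = 116000 / 0.2772 = 418470.4 mm.
Print-move time: 418470.4 / 56.2 → 7446.1 s.
Number of layers: 219 / 0.36 → 609 (rounded up).
Non-print overhead = 609 × 0.41, so 249.69 s.
Altogether 7446.1 + 249.69 = 7695.79 s, i.e. 2.14 hours.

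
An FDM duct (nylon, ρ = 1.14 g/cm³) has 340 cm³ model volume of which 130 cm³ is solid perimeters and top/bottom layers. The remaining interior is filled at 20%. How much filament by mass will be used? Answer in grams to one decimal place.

196.1 g

Interior volume: 340 − 130 → 210 cm³.
Infill deposited: 0.20 × 210 → 42 cm³.
Total extruded = 130 + 42, so 172 cm³.
Mass = 172 × 1.14 = 196.08 g.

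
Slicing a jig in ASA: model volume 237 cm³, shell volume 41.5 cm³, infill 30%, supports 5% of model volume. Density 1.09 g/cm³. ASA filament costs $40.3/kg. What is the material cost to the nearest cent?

Volume inside the shell = 237 − 41.5 = 195.5 cm³.
Infill volume = 0.30 × 195.5, so 58.65 cm³.
Support = 0.05 × 237, so 11.85 cm³.
Total printed volume = 41.5 + 58.65 + 11.85, so 112 cm³.
Mass = 112 × 1.09 = 122.08 g.
Cost = 122.08 g / 1000 × $40.3/kg = $4.92.

$4.92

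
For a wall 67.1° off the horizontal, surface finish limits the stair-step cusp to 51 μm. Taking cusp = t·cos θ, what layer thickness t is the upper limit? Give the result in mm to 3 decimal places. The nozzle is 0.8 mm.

0.131 mm

Layer height = cusp / cos(67.1°) = 0.051 / 0.3891 = 0.131 mm.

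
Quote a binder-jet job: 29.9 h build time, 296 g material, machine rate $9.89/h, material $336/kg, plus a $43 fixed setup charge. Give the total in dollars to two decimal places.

$438.17

Machine cost: 9.89 × 29.9 → $295.711.
Feedstock cost: 336 × 296/1000 → $99.456.
Adding setup: 295.711 + 99.456 + 43 → 438.167 ≈ $438.17.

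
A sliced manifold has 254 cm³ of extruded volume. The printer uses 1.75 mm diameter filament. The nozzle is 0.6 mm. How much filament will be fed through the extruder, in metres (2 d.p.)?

Cross-section of 1.75 mm filament: π·(1.75/2)² = 2.4053 mm².
L = 254000 mm³ / 2.4053 mm² = 105600.13 mm, i.e. 105.60 m.

105.60 m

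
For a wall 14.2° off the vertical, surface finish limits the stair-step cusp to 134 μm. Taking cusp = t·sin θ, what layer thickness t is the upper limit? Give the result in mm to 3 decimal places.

t = h_c / sin θ = 0.134 / 0.2453 = 0.546 mm.

0.546 mm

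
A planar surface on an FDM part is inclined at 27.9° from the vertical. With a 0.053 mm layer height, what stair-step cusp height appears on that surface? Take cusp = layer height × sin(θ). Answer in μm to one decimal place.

h_c = t·sin θ = 0.053 × 0.4679 = 0.024799 mm (24.8 μm).

24.8 μm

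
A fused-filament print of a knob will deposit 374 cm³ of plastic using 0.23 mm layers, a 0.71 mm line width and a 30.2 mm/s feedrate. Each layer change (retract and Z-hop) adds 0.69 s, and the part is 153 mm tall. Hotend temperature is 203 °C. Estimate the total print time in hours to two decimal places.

Bead cross-section = 0.23 × 0.71 = 0.1633 mm².
Path length: 374000 mm³ / 0.1633 mm² → 2290263.3 mm.
Print-move time = 2290263.3 / 30.2 = 75836.5 s.
Layers = ⌈153/0.23⌉ = 666.
Non-print overhead = 666 × 0.69, so 459.54 s.
Total = 75836.5 + 459.54 = 76296.04 s = 21.19 hours.

21.19 hours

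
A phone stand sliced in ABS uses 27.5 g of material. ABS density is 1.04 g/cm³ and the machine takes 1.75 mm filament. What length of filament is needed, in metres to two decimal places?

10.99 m

Extruded volume: 27.5/1.04 = 26.4423 cm³ (26442.3 mm³).
Filament cross-section = π × (1.75/2)² = 2.4053 mm².
L = V/A = 26442.3/2.4053 = 10993.35 mm → 10.99 m.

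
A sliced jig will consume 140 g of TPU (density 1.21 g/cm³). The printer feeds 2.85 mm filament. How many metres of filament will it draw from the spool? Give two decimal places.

Extruded volume: 140/1.21 = 115.7025 cm³ (115702.5 mm³).
A = π r² = π × 1.425² = 6.3794 mm².
Length = 115702.5 / 6.3794 = 18136.89 mm = 18.14 m.

18.14 m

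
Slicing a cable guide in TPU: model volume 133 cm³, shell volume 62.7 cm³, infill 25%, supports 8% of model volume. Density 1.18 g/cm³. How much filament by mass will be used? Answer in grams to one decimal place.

Volume inside the shell = 133 − 62.7 = 70.3 cm³.
Deposited infill = 0.25 × 70.3, so 17.575 cm³.
Support = 0.08 × 133 = 10.64 cm³.
Deposited volume = 62.7 + 17.575 + 10.64, so 90.915 cm³.
Mass = 90.915 × 1.18, so 107.2797 g.

107.3 g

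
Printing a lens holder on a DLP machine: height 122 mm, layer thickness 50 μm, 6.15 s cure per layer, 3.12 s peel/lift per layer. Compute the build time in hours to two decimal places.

Layer count = ceil(122 / 0.05) = 2440.
Cycle time: 6.15 + 3.12 → 9.27 s.
Total = 2440 × 9.27 = 22618.8 s = 6.28 hours.

6.28 hours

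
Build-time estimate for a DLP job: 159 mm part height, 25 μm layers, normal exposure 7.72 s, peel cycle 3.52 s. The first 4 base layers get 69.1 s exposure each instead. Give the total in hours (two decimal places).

Layer count = ceil(159 / 0.025) = 6360.
Bottom layers = 4 × (69.1 + 3.52), so 290.48 s.
Normal layers: 6356 × (7.72 + 3.52) → 71441.44 s.
Sum: 290.48 + 71441.44 = 71731.92 s → 19.93 hours.

19.93 hours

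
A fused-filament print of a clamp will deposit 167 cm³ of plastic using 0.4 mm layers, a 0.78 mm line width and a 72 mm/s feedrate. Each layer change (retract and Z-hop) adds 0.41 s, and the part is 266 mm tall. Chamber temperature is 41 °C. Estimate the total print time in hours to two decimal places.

2.14 hours

Extrusion cross-section: 0.4 × 0.78 → 0.312 mm².
Path length: 167000 mm³ / 0.312 mm² → 535256.4 mm.
Time extruding = 535256.4 / 72, so 7434.1 s.
Layers = ⌈266/0.4⌉ = 665.
Layer-change overhead: 665 × 0.41 → 272.65 s.
Total = 7434.1 + 272.65 = 7706.75 s = 2.14 hours.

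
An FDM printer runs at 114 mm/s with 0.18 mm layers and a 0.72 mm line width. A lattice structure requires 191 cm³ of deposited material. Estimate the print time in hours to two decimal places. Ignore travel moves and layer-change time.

3.59 hours

Line area = 0.18 × 0.72, so 0.1296 mm².
Toolpath length = 191 cm³ / 0.1296 mm² = 191000 / 0.1296 = 1473765.4 mm.
Time extruding = 1473765.4 / 114, so 12927.8 s.
Converting: 12927.8 s = 3.59 hours.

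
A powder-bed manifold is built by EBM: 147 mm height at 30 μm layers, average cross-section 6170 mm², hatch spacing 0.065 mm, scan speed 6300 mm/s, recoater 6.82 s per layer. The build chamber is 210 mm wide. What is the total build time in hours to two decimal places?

Number of layers: 147 / 0.03 → 4900 (rounded up).
Hatch length per layer = 6170 / 0.065 = 94923.1 mm.
Per-layer scan time: 94923.1 / 6300 → 15.0672 s.
Per-layer time = 15.0672 + 6.82, so 21.8872 s.
Total: 4900 × 21.8872 s = 107247.28 s → 29.79 hours.

29.79 hours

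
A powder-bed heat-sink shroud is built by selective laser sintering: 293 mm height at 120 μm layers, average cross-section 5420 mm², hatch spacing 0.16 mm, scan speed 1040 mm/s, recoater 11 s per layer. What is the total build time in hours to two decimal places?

Layers = ⌈293/0.12⌉ = 2442.
Scan path per layer = 5420 / 0.16 = 33875 mm.
Laser time per layer: 33875 / 1040 → 32.5721 s.
Layer cycle = 32.5721 + 11 = 43.5721 s.
Total: 2442 × 43.5721 s = 106403.0682 s → 29.56 hours.

29.56 hours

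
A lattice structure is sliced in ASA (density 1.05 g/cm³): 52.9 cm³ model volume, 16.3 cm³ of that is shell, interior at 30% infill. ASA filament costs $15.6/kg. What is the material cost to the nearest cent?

$0.45

Interior volume = 52.9 − 16.3 = 36.6 cm³.
Infill volume = 0.30 × 36.6 = 10.98 cm³.
Total extruded = 16.3 + 10.98, so 27.28 cm³.
Mass: 27.28 × 1.05 → 28.644 g.
At $15.6/kg: 28.644/1000 × 15.6 = $0.45.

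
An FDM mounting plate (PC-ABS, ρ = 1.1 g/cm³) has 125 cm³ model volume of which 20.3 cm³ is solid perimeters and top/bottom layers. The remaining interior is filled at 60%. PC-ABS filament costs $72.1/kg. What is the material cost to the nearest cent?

$6.59

Interior volume = 125 − 20.3 = 104.7 cm³.
Deposited infill: 0.60 × 104.7 → 62.82 cm³.
Total extruded = 20.3 + 62.82, so 83.12 cm³.
Mass: 83.12 × 1.1 → 91.432 g.
Cost = 91.432 g / 1000 × $72.1/kg = $6.59.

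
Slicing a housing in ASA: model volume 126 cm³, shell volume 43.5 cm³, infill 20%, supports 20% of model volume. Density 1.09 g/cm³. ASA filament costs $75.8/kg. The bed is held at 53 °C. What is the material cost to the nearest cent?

$7.04

Infill region: 126 − 43.5 → 82.5 cm³.
Deposited infill: 0.20 × 82.5 → 16.5 cm³.
Support: 0.20 × 126 → 25.2 cm³.
Deposited volume = 43.5 + 16.5 + 25.2 = 85.2 cm³.
Mass = 85.2 × 1.09, so 92.868 g.
Cost = 92.868 g / 1000 × $75.8/kg = $7.04.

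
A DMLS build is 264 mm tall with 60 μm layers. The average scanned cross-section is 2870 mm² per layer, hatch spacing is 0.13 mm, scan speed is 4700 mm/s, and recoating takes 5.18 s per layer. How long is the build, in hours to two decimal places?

12.07 hours

Layers = ⌈264/0.06⌉ = 4400.
Per-layer scan distance = 2870 / 0.13 = 22076.9 mm.
Laser time per layer = 22076.9 / 4700 = 4.6972 s.
Time per layer = 4.6972 + 5.18, so 9.8772 s.
Build time = 4400 × 9.8772 = 43459.68 s = 12.07 hours.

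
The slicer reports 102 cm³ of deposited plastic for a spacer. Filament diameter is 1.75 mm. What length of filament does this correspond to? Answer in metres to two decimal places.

Cross-section of 1.75 mm filament: π·(1.75/2)² = 2.4053 mm².
L = 102000 mm³ / 2.4053 mm² = 42406.35 mm, i.e. 42.41 m.

42.41 m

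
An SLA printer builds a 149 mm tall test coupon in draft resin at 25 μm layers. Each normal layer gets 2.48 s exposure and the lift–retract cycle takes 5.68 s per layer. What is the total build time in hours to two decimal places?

13.51 hours

Layers = ⌈149/0.025⌉ = 5960.
Each layer takes = 2.48 + 5.68 = 8.16 s.
Total = 5960 × 8.16 = 48633.6 s = 13.51 hours.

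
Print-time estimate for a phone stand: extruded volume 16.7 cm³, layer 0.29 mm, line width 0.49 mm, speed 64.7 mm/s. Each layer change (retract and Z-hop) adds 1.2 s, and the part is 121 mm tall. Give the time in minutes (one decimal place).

38.6 minutes

Extrusion cross-section = 0.29 × 0.49, so 0.1421 mm².
Path length: 16700 mm³ / 0.1421 mm² → 117522.9 mm.
Extrusion time = 117522.9 / 64.7 = 1816.4 s.
Layers = ⌈121/0.29⌉ = 418.
Z-hop total: 418 × 1.2 → 501.6 s.
Total = 1816.4 + 501.6 = 2318 s = 38.6 minutes.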